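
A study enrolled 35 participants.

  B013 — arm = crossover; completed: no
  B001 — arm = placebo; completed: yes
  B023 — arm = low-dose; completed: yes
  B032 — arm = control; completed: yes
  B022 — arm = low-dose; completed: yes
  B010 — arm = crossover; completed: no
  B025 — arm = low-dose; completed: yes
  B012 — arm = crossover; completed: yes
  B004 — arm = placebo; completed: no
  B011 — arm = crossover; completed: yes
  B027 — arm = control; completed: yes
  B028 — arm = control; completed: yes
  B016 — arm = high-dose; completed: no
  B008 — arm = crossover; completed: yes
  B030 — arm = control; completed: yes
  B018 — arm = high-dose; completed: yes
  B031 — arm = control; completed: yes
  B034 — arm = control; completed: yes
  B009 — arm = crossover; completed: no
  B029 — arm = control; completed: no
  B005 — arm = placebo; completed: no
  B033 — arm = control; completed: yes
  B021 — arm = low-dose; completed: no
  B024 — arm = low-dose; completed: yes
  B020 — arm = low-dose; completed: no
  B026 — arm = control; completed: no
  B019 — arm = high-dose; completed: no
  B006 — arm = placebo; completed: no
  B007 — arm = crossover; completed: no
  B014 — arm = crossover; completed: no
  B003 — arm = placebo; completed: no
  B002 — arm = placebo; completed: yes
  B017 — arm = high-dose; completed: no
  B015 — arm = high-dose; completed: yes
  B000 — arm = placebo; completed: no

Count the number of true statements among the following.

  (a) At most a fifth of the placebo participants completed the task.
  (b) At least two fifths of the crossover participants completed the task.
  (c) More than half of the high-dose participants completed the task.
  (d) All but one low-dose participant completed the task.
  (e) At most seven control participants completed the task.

1

(a) placebo: |A| = 7, |A ∩ B| = 2; needs |A ∩ B| / |A| ≤ 1/5 — false.
(b) crossover: |A| = 8, |A ∩ B| = 3; needs |A ∩ B| / |A| ≥ 2/5 — false.
(c) high-dose: |A| = 5, |A ∩ B| = 2; needs |A ∩ B| > |A ∖ B| — false.
(d) low-dose: |A| = 6, |A ∩ B| = 4; needs |A ∖ B| = 1 — false.
(e) control: |A| = 9, |A ∩ B| = 7; needs |A ∩ B| ≤ 7 — true.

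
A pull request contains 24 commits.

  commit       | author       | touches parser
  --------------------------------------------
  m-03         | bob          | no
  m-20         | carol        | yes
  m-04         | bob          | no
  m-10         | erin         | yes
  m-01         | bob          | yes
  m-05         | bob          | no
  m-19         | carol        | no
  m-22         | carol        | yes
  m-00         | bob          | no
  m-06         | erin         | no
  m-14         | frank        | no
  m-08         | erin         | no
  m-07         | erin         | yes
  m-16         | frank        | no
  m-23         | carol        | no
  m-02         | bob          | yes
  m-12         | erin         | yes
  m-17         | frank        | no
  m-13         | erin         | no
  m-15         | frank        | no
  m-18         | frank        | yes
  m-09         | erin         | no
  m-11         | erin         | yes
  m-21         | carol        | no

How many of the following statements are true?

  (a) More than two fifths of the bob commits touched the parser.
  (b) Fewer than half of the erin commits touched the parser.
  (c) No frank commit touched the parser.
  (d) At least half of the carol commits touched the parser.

(a) bob: |A| = 6, |A ∩ B| = 2; needs |A ∩ B| / |A| > 2/5 — false.
(b) erin: |A| = 8, |A ∩ B| = 4; needs |A ∩ B| < |A ∖ B| — false.
(c) frank: |A| = 5, |A ∩ B| = 1; needs A ∩ B = ∅ (|A ∩ B| = 0) — false.
(d) carol: |A| = 5, |A ∩ B| = 2; needs |A ∩ B| ≥ |A ∖ B| — false.

0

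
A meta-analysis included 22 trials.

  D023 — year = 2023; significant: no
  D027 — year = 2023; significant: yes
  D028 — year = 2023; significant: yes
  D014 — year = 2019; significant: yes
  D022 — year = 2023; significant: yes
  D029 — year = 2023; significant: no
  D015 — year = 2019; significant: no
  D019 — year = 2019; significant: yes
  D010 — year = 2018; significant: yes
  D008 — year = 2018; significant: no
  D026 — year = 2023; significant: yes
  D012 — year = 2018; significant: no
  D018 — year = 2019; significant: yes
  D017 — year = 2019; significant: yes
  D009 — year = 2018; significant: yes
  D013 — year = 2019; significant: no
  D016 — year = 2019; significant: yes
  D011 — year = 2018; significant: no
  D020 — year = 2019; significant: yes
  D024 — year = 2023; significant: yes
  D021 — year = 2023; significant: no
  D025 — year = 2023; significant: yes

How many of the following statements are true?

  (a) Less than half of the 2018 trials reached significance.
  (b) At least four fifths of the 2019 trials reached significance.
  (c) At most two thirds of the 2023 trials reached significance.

2

(a) 2018: |A| = 5, |A ∩ B| = 2; needs |A ∩ B| < |A ∖ B| — true.
(b) 2019: |A| = 8, |A ∩ B| = 6; needs |A ∩ B| / |A| ≥ 4/5 — false.
(c) 2023: |A| = 9, |A ∩ B| = 6; needs |A ∩ B| / |A| ≤ 2/3 — true.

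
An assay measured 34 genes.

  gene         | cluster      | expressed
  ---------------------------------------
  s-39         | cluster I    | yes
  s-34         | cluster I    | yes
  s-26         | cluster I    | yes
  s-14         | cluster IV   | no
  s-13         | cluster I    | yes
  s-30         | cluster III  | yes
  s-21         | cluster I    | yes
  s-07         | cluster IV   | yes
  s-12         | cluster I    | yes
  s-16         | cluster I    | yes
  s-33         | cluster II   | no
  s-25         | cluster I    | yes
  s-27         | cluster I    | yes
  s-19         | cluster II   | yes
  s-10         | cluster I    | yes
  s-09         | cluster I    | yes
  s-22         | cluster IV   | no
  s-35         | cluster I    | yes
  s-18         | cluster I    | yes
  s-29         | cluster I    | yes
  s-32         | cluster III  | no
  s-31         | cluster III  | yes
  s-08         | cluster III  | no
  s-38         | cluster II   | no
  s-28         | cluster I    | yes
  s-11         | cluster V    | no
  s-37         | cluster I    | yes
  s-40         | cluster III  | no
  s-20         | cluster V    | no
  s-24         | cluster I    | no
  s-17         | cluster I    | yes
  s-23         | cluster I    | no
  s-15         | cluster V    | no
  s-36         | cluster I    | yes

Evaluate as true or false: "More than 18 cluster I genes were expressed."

Truth condition: |A ∩ B| > 18.
|A| = 20, |A ∩ B| = 18, |A ∖ B| = 2.
|A ∩ B| = 18, so the statement is false.

False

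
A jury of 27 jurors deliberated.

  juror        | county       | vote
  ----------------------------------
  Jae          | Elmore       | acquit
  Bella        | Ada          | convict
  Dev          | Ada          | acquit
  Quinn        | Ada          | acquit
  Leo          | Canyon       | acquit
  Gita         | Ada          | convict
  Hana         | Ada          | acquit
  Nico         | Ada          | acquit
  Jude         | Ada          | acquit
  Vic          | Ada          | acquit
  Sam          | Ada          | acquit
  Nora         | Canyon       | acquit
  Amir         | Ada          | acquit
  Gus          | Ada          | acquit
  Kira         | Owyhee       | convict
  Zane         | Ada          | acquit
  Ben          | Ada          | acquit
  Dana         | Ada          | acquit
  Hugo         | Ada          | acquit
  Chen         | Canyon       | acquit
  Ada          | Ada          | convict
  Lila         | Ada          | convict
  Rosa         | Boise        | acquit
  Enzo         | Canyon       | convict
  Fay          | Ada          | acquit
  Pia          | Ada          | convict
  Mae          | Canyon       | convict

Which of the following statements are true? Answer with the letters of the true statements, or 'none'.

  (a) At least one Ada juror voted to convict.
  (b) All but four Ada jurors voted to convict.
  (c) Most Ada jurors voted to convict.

(a)

|A| = 19, |A ∩ B| = 5, |A ∖ B| = 14.
(a) A ∩ B ≠ ∅ (|A ∩ B| ≥ 1): holds.
(b) |A ∖ B| = 4: fails.
(c) |A ∩ B| > |A ∖ B|: fails.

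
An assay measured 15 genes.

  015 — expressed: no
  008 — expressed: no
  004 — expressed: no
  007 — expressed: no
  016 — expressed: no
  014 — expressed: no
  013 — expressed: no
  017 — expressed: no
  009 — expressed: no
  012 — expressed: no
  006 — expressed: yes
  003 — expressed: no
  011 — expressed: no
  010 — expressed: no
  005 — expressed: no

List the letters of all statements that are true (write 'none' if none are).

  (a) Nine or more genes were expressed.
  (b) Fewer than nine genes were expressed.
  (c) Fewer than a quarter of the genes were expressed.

(b), (c)

|A| = 15, |A ∩ B| = 1, |A ∖ B| = 14.
(a) |A ∩ B| ≥ 9: fails.
(b) |A ∩ B| < 9: holds.
(c) |A ∩ B| / |A| < 1/4: holds.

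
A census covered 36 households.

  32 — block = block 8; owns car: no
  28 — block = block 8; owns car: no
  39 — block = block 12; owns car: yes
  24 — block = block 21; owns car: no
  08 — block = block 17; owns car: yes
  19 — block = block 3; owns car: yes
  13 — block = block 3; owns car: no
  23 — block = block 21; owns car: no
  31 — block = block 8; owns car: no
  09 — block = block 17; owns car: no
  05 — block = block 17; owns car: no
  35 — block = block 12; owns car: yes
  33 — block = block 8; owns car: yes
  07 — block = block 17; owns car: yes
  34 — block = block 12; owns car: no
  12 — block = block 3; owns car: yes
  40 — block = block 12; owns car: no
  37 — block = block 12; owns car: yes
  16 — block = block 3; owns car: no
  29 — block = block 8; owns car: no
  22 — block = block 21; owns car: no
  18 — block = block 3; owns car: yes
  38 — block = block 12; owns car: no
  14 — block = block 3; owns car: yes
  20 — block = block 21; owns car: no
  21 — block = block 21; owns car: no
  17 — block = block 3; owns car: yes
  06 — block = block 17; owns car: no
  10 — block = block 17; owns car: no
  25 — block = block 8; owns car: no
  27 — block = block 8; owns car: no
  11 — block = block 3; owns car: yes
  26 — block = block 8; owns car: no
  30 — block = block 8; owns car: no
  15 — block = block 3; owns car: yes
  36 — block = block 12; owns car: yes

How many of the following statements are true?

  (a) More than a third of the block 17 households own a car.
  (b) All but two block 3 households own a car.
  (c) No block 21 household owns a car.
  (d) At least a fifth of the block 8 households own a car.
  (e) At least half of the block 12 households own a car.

(a) block 17: |A| = 6, |A ∩ B| = 2; needs |A ∩ B| / |A| > 1/3 — false.
(b) block 3: |A| = 9, |A ∩ B| = 7; needs |A ∖ B| = 2 — true.
(c) block 21: |A| = 5, |A ∩ B| = 0; needs A ∩ B = ∅ (|A ∩ B| = 0) — true.
(d) block 8: |A| = 9, |A ∩ B| = 1; needs |A ∩ B| / |A| ≥ 1/5 — false.
(e) block 12: |A| = 7, |A ∩ B| = 4; needs |A ∩ B| ≥ |A ∖ B| — true.

3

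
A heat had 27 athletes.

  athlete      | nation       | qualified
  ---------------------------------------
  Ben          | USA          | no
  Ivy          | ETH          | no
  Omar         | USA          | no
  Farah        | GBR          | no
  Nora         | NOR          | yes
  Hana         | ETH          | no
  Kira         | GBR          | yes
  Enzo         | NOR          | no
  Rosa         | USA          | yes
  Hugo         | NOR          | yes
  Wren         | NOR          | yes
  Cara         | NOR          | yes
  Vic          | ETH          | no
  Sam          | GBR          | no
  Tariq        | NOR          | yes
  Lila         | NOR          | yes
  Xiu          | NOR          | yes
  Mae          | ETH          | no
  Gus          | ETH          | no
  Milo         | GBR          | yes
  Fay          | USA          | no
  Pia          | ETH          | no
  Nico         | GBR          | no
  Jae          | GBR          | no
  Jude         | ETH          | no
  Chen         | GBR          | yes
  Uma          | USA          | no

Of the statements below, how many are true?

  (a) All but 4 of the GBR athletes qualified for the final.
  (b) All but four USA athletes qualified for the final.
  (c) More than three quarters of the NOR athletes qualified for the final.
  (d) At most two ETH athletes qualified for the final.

(a) GBR: |A| = 7, |A ∩ B| = 3; needs |A ∖ B| = 4 — true.
(b) USA: |A| = 5, |A ∩ B| = 1; needs |A ∖ B| = 4 — true.
(c) NOR: |A| = 8, |A ∩ B| = 7; needs |A ∩ B| / |A| > 3/4 — true.
(d) ETH: |A| = 7, |A ∩ B| = 0; needs |A ∩ B| ≤ 2 — true.

4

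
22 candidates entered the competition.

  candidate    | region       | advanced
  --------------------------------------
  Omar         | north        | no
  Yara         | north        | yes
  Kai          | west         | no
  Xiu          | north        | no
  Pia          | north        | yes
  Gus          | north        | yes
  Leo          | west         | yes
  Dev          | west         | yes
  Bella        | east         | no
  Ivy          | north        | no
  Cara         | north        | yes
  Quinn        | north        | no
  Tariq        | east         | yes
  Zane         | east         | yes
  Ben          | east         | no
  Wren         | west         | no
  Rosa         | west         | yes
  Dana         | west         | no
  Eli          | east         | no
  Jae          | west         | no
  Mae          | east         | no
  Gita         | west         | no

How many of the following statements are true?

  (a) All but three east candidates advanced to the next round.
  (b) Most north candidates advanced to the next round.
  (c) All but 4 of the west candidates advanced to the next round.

(a) east: |A| = 6, |A ∩ B| = 2; needs |A ∖ B| = 3 — false.
(b) north: |A| = 8, |A ∩ B| = 4; needs |A ∩ B| > |A ∖ B| — false.
(c) west: |A| = 8, |A ∩ B| = 3; needs |A ∖ B| = 4 — false.

0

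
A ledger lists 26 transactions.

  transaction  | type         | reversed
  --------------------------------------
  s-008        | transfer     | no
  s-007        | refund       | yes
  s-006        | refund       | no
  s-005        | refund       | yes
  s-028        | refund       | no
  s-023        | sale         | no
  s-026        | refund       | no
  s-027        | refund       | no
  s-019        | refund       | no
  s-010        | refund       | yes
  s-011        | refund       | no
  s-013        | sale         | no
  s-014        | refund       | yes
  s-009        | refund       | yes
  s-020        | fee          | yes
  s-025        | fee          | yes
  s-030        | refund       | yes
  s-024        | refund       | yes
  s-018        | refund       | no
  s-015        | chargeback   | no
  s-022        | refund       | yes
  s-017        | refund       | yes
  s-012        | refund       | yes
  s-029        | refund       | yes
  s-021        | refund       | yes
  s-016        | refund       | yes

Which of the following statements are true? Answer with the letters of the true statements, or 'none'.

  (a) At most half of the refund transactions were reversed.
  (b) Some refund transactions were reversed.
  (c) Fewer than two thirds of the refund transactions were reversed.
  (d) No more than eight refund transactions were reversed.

(b), (c)

|A| = 20, |A ∩ B| = 13, |A ∖ B| = 7.
(a) |A ∩ B| ≤ |A ∖ B|: fails.
(b) A ∩ B ≠ ∅ (|A ∩ B| ≥ 1): holds.
(c) |A ∩ B| / |A| < 2/3: holds.
(d) |A ∩ B| ≤ 8: fails.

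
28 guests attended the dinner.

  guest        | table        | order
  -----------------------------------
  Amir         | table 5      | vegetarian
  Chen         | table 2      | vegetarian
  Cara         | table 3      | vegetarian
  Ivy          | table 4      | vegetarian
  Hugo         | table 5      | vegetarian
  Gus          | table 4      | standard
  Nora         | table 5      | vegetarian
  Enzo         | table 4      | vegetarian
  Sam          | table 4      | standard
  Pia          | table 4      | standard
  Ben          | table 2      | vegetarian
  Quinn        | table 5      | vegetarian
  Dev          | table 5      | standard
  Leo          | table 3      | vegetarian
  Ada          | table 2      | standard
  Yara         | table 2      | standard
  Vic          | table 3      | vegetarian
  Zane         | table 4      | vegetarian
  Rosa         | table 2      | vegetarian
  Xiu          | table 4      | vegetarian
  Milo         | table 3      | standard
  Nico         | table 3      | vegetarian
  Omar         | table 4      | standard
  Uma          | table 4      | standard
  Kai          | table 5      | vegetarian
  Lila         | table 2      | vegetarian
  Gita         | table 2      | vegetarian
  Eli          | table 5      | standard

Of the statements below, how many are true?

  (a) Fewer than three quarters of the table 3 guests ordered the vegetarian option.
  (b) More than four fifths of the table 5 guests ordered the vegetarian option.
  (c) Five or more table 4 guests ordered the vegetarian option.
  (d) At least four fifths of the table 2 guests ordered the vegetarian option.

0

(a) table 3: |A| = 5, |A ∩ B| = 4; needs |A ∩ B| / |A| < 3/4 — false.
(b) table 5: |A| = 7, |A ∩ B| = 5; needs |A ∩ B| / |A| > 4/5 — false.
(c) table 4: |A| = 9, |A ∩ B| = 4; needs |A ∩ B| ≥ 5 — false.
(d) table 2: |A| = 7, |A ∩ B| = 5; needs |A ∩ B| / |A| ≥ 4/5 — false.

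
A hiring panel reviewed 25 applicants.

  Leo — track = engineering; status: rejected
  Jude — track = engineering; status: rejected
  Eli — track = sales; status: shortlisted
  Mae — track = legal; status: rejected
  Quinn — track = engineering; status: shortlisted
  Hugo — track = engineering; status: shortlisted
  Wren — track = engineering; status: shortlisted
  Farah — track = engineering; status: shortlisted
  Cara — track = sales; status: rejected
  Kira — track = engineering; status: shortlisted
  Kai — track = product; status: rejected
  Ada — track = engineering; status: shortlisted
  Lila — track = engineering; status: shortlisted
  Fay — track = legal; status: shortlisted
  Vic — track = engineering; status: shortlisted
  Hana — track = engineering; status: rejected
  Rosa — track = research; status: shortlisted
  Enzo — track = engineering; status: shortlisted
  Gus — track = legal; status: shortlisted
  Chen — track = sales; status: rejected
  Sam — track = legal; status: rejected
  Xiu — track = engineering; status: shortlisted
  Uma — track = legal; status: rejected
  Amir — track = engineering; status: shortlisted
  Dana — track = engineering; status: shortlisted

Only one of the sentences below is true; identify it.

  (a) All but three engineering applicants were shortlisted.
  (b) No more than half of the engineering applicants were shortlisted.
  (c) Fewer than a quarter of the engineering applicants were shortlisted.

|A| = 15, |A ∩ B| = 12, |A ∖ B| = 3.
(a) requires |A ∖ B| = 3: true.
(b) requires |A ∩ B| ≤ |A ∖ B|: false.
(c) requires |A ∩ B| / |A| < 1/4: false.

(a)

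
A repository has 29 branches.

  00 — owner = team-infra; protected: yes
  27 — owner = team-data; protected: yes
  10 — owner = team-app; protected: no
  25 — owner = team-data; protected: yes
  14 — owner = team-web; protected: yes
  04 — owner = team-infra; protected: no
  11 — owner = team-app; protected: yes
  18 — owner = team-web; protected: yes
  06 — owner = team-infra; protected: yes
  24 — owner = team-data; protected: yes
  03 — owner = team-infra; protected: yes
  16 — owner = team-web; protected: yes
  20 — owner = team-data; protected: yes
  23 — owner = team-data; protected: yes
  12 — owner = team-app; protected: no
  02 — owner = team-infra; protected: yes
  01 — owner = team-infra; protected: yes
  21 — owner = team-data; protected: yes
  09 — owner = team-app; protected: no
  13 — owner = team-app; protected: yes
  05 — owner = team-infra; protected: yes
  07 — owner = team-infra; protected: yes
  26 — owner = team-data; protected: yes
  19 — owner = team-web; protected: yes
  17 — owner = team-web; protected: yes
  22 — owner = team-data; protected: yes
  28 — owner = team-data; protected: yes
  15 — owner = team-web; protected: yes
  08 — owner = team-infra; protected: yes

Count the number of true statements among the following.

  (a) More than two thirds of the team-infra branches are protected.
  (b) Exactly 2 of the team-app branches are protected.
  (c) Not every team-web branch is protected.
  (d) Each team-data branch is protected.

(a) team-infra: |A| = 9, |A ∩ B| = 8; needs |A ∩ B| / |A| > 2/3 — true.
(b) team-app: |A| = 5, |A ∩ B| = 2; needs |A ∩ B| = 2 — true.
(c) team-web: |A| = 6, |A ∩ B| = 6; needs A ⊄ B (|A ∖ B| ≥ 1) — false.
(d) team-data: |A| = 9, |A ∩ B| = 9; needs A ⊆ B, i.e. every element of A is in B (|A ∖ B| = 0) — true.

3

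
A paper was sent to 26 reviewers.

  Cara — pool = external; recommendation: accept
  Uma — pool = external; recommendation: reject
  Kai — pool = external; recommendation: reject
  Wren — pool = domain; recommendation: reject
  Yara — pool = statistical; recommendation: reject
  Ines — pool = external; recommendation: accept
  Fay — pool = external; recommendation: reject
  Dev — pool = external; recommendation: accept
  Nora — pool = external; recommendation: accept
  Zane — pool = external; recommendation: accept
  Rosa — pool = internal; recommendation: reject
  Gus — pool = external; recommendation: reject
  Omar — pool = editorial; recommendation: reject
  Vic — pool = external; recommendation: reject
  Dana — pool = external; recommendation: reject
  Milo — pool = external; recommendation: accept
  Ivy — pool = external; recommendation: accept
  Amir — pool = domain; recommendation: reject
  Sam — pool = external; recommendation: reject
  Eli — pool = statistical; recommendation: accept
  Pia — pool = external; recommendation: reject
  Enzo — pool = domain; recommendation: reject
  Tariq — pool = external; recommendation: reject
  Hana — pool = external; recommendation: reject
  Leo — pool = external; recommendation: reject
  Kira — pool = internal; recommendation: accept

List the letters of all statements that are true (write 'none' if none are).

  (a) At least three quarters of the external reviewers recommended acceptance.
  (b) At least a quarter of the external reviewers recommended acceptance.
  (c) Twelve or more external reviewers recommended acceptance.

|A| = 18, |A ∩ B| = 7, |A ∖ B| = 11.
(a) |A ∩ B| / |A| ≥ 3/4: fails.
(b) |A ∩ B| / |A| ≥ 1/4: holds.
(c) |A ∩ B| ≥ 12: fails.

(b)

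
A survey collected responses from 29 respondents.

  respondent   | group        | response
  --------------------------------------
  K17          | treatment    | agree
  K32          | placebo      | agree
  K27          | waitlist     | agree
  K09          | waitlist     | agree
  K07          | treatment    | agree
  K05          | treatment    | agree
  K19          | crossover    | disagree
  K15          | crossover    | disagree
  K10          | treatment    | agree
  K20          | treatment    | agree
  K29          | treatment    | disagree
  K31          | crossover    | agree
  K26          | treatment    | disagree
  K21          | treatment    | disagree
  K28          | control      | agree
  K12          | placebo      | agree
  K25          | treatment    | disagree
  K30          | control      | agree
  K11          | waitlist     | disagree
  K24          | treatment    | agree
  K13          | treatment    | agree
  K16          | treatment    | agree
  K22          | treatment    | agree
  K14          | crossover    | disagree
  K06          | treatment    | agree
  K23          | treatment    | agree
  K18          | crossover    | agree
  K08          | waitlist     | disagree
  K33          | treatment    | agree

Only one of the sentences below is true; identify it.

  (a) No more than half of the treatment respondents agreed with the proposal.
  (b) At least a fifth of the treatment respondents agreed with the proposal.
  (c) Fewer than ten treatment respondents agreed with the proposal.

(b)

|A| = 16, |A ∩ B| = 12, |A ∖ B| = 4.
(a) requires |A ∩ B| ≤ |A ∖ B|: false.
(b) requires |A ∩ B| / |A| ≥ 1/5: true.
(c) requires |A ∩ B| < 10: false.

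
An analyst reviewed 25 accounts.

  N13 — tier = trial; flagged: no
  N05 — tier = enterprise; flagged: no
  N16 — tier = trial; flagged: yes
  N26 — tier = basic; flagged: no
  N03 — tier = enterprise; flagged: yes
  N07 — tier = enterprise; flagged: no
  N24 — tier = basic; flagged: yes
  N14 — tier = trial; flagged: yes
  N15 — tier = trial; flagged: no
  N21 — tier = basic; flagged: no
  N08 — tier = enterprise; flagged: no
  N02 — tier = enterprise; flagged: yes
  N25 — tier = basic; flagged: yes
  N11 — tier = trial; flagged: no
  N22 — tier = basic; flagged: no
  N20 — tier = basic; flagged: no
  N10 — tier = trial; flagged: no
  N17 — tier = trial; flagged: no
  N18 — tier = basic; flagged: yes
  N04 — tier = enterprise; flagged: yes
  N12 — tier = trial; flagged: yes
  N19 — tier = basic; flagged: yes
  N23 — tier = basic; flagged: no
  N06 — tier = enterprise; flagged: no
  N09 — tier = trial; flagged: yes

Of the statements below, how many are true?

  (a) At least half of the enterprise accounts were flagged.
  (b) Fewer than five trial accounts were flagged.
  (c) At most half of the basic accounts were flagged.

2

(a) enterprise: |A| = 7, |A ∩ B| = 3; needs |A ∩ B| ≥ |A ∖ B| — false.
(b) trial: |A| = 9, |A ∩ B| = 4; needs |A ∩ B| < 5 — true.
(c) basic: |A| = 9, |A ∩ B| = 4; needs |A ∩ B| ≤ |A ∖ B| — true.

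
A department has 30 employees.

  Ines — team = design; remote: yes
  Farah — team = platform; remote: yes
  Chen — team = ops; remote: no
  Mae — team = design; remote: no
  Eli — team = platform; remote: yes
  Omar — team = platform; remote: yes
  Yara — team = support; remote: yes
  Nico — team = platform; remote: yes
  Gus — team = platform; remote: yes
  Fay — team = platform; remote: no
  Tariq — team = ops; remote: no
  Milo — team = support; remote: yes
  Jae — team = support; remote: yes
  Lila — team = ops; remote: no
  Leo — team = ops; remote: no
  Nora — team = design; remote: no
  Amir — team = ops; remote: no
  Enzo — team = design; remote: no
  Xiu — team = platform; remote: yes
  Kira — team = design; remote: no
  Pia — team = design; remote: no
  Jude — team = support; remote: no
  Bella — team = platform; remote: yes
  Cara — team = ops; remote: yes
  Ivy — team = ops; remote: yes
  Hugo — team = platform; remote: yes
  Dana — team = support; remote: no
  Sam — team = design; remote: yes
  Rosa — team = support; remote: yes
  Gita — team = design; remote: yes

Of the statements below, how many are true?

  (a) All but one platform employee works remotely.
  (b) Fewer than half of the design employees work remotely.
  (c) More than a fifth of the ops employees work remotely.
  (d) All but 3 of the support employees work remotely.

3

(a) platform: |A| = 9, |A ∩ B| = 8; needs |A ∖ B| = 1 — true.
(b) design: |A| = 8, |A ∩ B| = 3; needs |A ∩ B| < |A ∖ B| — true.
(c) ops: |A| = 7, |A ∩ B| = 2; needs |A ∩ B| / |A| > 1/5 — true.
(d) support: |A| = 6, |A ∩ B| = 4; needs |A ∖ B| = 3 — false.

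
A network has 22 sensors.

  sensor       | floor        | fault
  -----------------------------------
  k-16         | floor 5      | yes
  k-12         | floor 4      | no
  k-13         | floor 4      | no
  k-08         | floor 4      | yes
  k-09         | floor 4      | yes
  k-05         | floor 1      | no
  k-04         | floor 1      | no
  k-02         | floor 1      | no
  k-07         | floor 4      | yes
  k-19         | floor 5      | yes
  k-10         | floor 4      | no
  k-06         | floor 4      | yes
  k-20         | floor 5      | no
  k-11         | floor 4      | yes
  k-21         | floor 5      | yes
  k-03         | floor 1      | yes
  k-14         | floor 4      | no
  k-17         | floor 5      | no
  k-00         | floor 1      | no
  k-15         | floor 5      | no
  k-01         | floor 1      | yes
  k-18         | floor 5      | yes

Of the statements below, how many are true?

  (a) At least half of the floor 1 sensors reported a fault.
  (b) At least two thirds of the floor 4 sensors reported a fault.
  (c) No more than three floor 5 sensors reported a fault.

(a) floor 1: |A| = 6, |A ∩ B| = 2; needs |A ∩ B| ≥ |A ∖ B| — false.
(b) floor 4: |A| = 9, |A ∩ B| = 5; needs |A ∩ B| / |A| ≥ 2/3 — false.
(c) floor 5: |A| = 7, |A ∩ B| = 4; needs |A ∩ B| ≤ 3 — false.

0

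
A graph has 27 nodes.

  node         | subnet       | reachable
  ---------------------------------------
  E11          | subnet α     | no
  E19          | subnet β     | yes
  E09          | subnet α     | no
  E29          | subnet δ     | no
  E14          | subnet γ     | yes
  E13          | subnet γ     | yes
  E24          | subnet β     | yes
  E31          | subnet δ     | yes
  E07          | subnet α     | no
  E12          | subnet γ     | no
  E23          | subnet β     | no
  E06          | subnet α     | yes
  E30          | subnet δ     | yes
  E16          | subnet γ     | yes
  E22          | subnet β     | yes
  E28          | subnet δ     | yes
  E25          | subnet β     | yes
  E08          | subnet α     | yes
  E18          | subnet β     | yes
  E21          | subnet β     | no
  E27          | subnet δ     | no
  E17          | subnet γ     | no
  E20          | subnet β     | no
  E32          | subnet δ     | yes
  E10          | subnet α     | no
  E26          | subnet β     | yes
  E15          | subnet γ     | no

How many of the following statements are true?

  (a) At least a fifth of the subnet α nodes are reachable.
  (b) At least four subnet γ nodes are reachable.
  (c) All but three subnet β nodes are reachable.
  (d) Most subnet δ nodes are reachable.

(a) subnet α: |A| = 6, |A ∩ B| = 2; needs |A ∩ B| / |A| ≥ 1/5 — true.
(b) subnet γ: |A| = 6, |A ∩ B| = 3; needs |A ∩ B| ≥ 4 — false.
(c) subnet β: |A| = 9, |A ∩ B| = 6; needs |A ∖ B| = 3 — true.
(d) subnet δ: |A| = 6, |A ∩ B| = 4; needs |A ∩ B| > |A ∖ B| — true.

3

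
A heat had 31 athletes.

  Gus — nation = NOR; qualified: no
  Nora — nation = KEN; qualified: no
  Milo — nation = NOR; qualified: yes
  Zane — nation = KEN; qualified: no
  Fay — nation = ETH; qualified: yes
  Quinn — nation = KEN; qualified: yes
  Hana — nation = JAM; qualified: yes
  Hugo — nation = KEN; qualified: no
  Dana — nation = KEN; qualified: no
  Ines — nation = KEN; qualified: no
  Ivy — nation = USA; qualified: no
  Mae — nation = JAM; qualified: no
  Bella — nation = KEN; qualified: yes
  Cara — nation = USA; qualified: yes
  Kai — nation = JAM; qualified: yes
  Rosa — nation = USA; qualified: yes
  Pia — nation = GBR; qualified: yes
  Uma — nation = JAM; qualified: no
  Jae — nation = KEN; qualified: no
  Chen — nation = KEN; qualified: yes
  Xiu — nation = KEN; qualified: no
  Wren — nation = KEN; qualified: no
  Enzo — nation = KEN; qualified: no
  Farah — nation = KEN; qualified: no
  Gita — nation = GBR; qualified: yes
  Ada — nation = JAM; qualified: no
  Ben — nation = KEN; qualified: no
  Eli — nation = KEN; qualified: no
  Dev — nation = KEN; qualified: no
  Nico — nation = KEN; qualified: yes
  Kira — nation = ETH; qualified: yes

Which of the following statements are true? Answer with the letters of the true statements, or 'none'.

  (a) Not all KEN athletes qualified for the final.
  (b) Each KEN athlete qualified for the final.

(a)

|A| = 17, |A ∩ B| = 4, |A ∖ B| = 13.
(a) A ⊄ B (|A ∖ B| ≥ 1): holds.
(b) A ⊆ B, i.e. every element of A is in B (|A ∖ B| = 0): fails.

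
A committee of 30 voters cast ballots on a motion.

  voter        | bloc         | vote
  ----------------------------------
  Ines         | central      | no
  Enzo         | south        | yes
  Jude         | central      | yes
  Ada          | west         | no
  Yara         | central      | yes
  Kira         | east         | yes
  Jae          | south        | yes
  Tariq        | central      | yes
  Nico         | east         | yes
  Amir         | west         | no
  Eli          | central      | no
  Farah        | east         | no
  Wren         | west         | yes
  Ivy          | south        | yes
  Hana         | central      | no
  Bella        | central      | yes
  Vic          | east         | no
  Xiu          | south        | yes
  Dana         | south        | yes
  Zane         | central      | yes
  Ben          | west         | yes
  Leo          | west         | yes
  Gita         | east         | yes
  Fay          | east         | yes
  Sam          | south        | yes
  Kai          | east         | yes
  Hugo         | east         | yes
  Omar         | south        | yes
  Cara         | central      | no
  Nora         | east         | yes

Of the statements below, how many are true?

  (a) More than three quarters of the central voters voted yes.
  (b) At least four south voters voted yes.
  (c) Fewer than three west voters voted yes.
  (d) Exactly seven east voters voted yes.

(a) central: |A| = 9, |A ∩ B| = 5; needs |A ∩ B| / |A| > 3/4 — false.
(b) south: |A| = 7, |A ∩ B| = 7; needs |A ∩ B| ≥ 4 — true.
(c) west: |A| = 5, |A ∩ B| = 3; needs |A ∩ B| < 3 — false.
(d) east: |A| = 9, |A ∩ B| = 7; needs |A ∩ B| = 7 — true.

2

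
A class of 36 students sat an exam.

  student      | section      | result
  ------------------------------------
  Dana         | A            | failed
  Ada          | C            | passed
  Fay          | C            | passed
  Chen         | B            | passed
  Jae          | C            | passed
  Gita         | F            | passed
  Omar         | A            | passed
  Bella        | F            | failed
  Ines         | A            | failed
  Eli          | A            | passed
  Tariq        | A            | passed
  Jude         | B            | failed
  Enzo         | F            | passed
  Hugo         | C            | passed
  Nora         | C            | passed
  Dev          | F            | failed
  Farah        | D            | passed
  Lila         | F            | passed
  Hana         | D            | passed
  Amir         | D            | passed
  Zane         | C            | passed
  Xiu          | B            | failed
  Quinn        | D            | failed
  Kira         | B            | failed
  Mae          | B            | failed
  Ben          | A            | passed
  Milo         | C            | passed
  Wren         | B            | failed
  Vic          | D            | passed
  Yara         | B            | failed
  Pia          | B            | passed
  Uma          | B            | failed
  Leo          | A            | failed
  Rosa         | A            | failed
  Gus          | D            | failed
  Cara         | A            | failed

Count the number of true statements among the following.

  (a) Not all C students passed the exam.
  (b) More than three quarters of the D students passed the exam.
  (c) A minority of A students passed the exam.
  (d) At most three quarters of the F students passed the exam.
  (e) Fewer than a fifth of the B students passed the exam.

2

(a) C: |A| = 7, |A ∩ B| = 7; needs A ⊄ B (|A ∖ B| ≥ 1) — false.
(b) D: |A| = 6, |A ∩ B| = 4; needs |A ∩ B| / |A| > 3/4 — false.
(c) A: |A| = 9, |A ∩ B| = 4; needs |A ∩ B| < |A ∖ B| — true.
(d) F: |A| = 5, |A ∩ B| = 3; needs |A ∩ B| / |A| ≤ 3/4 — true.
(e) B: |A| = 9, |A ∩ B| = 2; needs |A ∩ B| / |A| < 1/5 — false.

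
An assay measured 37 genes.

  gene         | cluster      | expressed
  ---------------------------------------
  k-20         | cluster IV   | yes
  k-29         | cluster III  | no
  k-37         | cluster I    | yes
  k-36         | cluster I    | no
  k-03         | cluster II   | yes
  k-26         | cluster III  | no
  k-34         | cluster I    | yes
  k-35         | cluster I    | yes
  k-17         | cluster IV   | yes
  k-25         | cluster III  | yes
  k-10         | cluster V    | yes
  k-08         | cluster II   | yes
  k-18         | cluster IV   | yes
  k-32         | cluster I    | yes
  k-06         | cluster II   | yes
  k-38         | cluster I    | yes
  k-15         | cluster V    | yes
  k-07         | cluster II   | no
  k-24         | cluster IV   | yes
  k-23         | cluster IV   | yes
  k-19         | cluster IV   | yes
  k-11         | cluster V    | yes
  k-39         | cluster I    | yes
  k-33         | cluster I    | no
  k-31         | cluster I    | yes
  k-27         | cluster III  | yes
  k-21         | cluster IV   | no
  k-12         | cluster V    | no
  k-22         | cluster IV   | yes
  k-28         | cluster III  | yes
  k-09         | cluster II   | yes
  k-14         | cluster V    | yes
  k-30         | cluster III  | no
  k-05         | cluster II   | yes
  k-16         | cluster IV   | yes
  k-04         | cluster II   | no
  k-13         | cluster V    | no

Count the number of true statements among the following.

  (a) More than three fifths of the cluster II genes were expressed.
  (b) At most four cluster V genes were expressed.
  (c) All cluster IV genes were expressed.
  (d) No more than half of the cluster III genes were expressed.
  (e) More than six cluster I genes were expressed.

4

(a) cluster II: |A| = 7, |A ∩ B| = 5; needs |A ∩ B| / |A| > 3/5 — true.
(b) cluster V: |A| = 6, |A ∩ B| = 4; needs |A ∩ B| ≤ 4 — true.
(c) cluster IV: |A| = 9, |A ∩ B| = 8; needs A ⊆ B, i.e. every element of A is in B (|A ∖ B| = 0) — false.
(d) cluster III: |A| = 6, |A ∩ B| = 3; needs |A ∩ B| ≤ |A ∖ B| — true.
(e) cluster I: |A| = 9, |A ∩ B| = 7; needs |A ∩ B| > 6 — true.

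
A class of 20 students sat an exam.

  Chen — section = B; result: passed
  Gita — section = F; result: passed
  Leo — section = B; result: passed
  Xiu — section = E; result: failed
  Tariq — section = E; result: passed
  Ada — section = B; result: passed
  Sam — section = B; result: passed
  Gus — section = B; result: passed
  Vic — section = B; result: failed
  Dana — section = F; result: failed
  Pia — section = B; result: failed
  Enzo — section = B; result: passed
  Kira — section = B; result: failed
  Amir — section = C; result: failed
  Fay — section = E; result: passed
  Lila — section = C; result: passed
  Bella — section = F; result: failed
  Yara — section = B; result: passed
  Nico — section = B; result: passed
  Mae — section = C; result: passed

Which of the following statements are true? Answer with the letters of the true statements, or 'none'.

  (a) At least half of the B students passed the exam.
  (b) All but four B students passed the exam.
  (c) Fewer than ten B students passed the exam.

|A| = 11, |A ∩ B| = 8, |A ∖ B| = 3.
(a) |A ∩ B| ≥ |A ∖ B|: holds.
(b) |A ∖ B| = 4: fails.
(c) |A ∩ B| < 10: holds.

(a), (c)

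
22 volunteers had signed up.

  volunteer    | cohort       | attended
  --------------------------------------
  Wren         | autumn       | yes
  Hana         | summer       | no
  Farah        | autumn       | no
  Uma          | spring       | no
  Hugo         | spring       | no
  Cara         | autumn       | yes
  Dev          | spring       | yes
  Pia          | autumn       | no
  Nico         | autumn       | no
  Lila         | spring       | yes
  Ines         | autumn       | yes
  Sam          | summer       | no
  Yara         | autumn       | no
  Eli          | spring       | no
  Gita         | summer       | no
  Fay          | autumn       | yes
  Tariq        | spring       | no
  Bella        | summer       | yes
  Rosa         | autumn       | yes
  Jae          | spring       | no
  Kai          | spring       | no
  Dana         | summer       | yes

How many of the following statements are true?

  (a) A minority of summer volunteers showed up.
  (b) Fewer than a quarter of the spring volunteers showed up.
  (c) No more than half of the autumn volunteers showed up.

(a) summer: |A| = 5, |A ∩ B| = 2; needs |A ∩ B| < |A ∖ B| — true.
(b) spring: |A| = 8, |A ∩ B| = 2; needs |A ∩ B| / |A| < 1/4 — false.
(c) autumn: |A| = 9, |A ∩ B| = 5; needs |A ∩ B| ≤ |A ∖ B| — false.

1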